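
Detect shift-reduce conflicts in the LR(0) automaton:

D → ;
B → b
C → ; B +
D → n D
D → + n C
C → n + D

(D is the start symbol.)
Augment with D' → D and build the canonical LR(0) collection (I0 = CLOSURE({[D' → . D]}), then GOTO on every symbol after a dot until no new states appear). It has 15 states:
  I0: { [D → . + n C], [D → . ;], [D → . n D], [D' → . D] }  — shift
  I1: { [D → + . n C] }  — shift
  I2: { [D → ; .] }  — reduce
  I3: { [D' → D .] }  — accept
  I4: { [D → . + n C], [D → . ;], [D → . n D], [D → n . D] }  — shift
  I5: { [D → n D .] }  — reduce
  I6: { [C → . ; B +], [C → . n + D], [D → + n . C] }  — shift
  I7: { [B → . b], [C → ; . B +] }  — shift
  I8: { [D → + n C .] }  — reduce
  I9: { [C → n . + D] }  — shift
  I10: { [C → n + . D], [D → . + n C], [D → . ;], [D → . n D] }  — shift
  I11: { [C → n + D .] }  — reduce
  I12: { [C → ; B . +] }  — shift
  I13: { [B → b .] }  — reduce
  I14: { [C → ; B + .] }  — reduce

No state contains both a complete item and a shift item.

Answer: No shift-reduce conflicts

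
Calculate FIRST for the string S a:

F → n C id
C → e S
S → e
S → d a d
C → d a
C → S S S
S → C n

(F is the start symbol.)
{ 'd', 'e' }

FIRST sets of the non-terminals involved (from the grammar, by fixed-point iteration):
  FIRST(S) = { 'd', 'e' }

To compute FIRST(S a), process the symbols left to right:
Symbol S is a non-terminal. Add FIRST(S) \ {ε} = { 'd', 'e' }
S is not nullable (ε ∉ FIRST(S)), so stop here.
FIRST(S a) = { 'd', 'e' }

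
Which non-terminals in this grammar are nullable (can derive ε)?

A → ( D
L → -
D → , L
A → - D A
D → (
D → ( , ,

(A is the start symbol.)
A non-terminal is nullable if it can derive ε (the empty string): either it has an ε-production, or it has a production whose right-hand side consists entirely of nullable non-terminals.

There are no ε-productions, so no non-terminal can derive ε.
No non-terminals are nullable.

Answer: None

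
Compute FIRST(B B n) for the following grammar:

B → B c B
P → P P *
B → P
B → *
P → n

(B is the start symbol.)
FIRST sets of the non-terminals involved (from the grammar, by fixed-point iteration):
  FIRST(B) = { '*', 'n' }

To compute FIRST(B B n), process the symbols left to right:
Symbol B is a non-terminal. Add FIRST(B) \ {ε} = { '*', 'n' }
B is not nullable (ε ∉ FIRST(B)), so stop here.
FIRST(B B n) = { '*', 'n' }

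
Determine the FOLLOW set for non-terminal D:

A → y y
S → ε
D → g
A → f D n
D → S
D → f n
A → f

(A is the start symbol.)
To compute FOLLOW(D), find every occurrence of D on a right-hand side N → α D β: add FIRST(β) \ {ε}, and if β is empty or nullable also add FOLLOW(N). Iterate to a fixed point.

In A → f D n: D is followed by n, add FIRST(n) \ {ε} = { 'n' }

Taking the union: FOLLOW(D) = { 'n' }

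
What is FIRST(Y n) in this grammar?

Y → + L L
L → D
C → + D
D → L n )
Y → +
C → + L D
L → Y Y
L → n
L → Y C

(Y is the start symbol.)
{ '+' }

FIRST sets of the non-terminals involved (from the grammar, by fixed-point iteration):
  FIRST(Y) = { '+' }

To compute FIRST(Y n), process the symbols left to right:
Symbol Y is a non-terminal. Add FIRST(Y) \ {ε} = { '+' }
Y is not nullable (ε ∉ FIRST(Y)), so stop here.
FIRST(Y n) = { '+' }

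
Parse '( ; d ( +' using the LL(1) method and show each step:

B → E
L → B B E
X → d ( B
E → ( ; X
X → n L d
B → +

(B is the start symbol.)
Stack is shown with the top on the left.

Stack    Input        Action
----------------------------
B $      ( ; d ( + $  output B → E
E $      ( ; d ( + $  output E → ( ; X
( ; X $  ( ; d ( + $  match '('
; X $    ; d ( + $    match ';'
X $      d ( + $      output X → d ( B
d ( B $  d ( + $      match 'd'
( B $    ( + $        match '('
B $      + $          output B → +
+ $      + $          match '+'
$        $            accept

The string is accepted.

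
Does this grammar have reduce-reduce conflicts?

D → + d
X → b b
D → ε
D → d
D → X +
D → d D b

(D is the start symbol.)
Yes — I5: [D → .] vs [D → d .]

Augment with D' → D and build the canonical LR(0) collection (I0 = CLOSURE({[D' → . D]}), then GOTO on every symbol after a dot until no new states appear). It has 11 states:
  I0: { [D → . + d], [D → . X +], [D → . d D b], [D → . d], [D → .], [D' → . D], [X → . b b] }  — shift, reduce
  I1: { [D → + . d] }  — shift
  I2: { [D' → D .] }  — accept
  I3: { [D → X . +] }  — shift
  I4: { [X → b . b] }  — shift
  I5: { [D → . + d], [D → . X +], [D → . d D b], [D → . d], [D → .], [D → d . D b], [D → d .], [X → . b b] }  — shift, 2 reduces
  I6: { [D → d D . b] }  — shift
  I7: { [D → d D b .] }  — reduce
  I8: { [X → b b .] }  — reduce
  I9: { [D → X + .] }  — reduce
  I10: { [D → + d .] }  — reduce

I5 contains complete items [D → .], [D → d .] — reduce-reduce conflict.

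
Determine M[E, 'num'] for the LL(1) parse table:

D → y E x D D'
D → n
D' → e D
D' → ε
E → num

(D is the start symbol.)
To find M[E, 'num'], we find productions for E where 'num' is in the predict set (PREDICT(N → α) = (FIRST(α) \ {ε}) ∪ (FOLLOW(N) if α ⇒* ε)).

E → num: PREDICT = { 'num' }
  'num' is in predict set, so this production goes in M[E, 'num']

M[E, 'num'] = E → num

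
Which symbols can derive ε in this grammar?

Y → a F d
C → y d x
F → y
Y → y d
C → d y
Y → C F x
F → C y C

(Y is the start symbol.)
A non-terminal is nullable if it can derive ε (the empty string): either it has an ε-production, or it has a production whose right-hand side consists entirely of nullable non-terminals.

There are no ε-productions, so no non-terminal can derive ε.
No non-terminals are nullable.

Answer: None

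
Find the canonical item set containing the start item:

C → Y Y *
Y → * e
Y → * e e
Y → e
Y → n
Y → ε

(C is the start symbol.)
First, augment the grammar with C' → C
I₀ = CLOSURE({ [C' → . C] }):
  [C' → . C] has the dot before C: add [C → . Y Y *]
  [C → . Y Y *] has the dot before Y: add [Y → . * e], [Y → . * e e], [Y → . e], [Y → . n], [Y → .]
No further items can be added.

I₀ = { [C → . Y Y *], [C' → . C], [Y → . * e e], [Y → . * e], [Y → . e], [Y → . n], [Y → .] }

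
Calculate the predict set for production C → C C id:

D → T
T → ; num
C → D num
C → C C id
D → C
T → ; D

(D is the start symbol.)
PREDICT(C → C C id) = (FIRST(RHS) \ {ε}) ∪ (FOLLOW(C) if ε ∈ FIRST(RHS), i.e. RHS ⇒* ε)
FIRST(C) = { ';' }
FIRST(C C id) = { ';' }
ε ∉ FIRST(C C id), so FOLLOW(C) is not added.
PREDICT(C → C C id) = { ';' }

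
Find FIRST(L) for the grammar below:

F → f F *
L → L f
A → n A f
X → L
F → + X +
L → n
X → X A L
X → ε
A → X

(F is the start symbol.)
{ 'n' }

From L → L f:
  - L is the symbol being defined: contributes nothing new
    L is not nullable, so stop
From L → n:
  - n is a terminal: add 'n' and stop

Collecting: FIRST(L) = { 'n' }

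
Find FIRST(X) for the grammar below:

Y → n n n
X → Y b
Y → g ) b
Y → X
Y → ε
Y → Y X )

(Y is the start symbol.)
FIRST sets of the other non-terminals involved (by the same procedure, iterated to a fixed point):
  FIRST(Y) = { 'b', 'g', 'n', ε }

From X → Y b:
  - Y is a non-terminal: add FIRST(Y) \ {ε} = { 'b', 'g', 'n' }
    Y is nullable, so continue to the next symbol
  - b is a terminal: add 'b' and stop

Collecting: FIRST(X) = { 'b', 'g', 'n' }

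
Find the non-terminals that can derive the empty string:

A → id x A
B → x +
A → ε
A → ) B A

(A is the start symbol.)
{ 'A' }

ε-productions: A → ε
So A is immediately nullable.
No further non-terminal can be added: every production for the remaining non-terminals contains a terminal or a non-nullable non-terminal.
Nullable = { 'A' }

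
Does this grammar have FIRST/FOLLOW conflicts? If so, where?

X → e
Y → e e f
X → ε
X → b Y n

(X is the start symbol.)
Nullable non-terminals: X.

X: nullable alternative(s) X → ε; FOLLOW(X) = { $ }
  X → e: FIRST \ {ε} = { 'e' } — disjoint from FOLLOW(X)
  X → ε: FIRST \ {ε} = { } — this is the only nullable alternative, skip
  X → b Y n: FIRST \ {ε} = { 'b' } — disjoint from FOLLOW(X)

Y has no nullable alternative, so no FIRST/FOLLOW check is needed there.

No FIRST/FOLLOW conflicts found.

Answer: No FIRST/FOLLOW conflicts.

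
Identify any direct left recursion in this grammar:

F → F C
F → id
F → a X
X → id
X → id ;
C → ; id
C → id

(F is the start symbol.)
Direct left recursion occurs when N → N α for some non-terminal N (the right-hand side begins with the left-hand side itself).

F → F C: LEFT RECURSIVE (starts with F)
F → id: starts with id
F → a X: starts with a
X → id: starts with id
X → id ;: starts with id
C → ; id: starts with ';'
C → id: starts with id

The grammar has direct left recursion on: F.

Answer: Yes, F is left-recursive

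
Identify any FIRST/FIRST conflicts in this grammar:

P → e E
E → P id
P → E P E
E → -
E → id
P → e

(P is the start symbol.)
A FIRST/FIRST conflict occurs when two productions N → α and N → β for the same non-terminal have FIRST(α) ∩ FIRST(β) ≠ ∅ (with ε ∈ FIRST of a nullable right-hand side, so two nullable alternatives also conflict).

FIRST sets of the non-terminals at (or reachable through a nullable prefix from) the front of some alternative:
  FIRST(E) = { '-', 'e', 'id' }
  FIRST(P) = { '-', 'e', 'id' }

Productions for P:
  P → e E: FIRST = { 'e' }
  P → E P E: FIRST = { '-', 'e', 'id' }
  P → e: FIRST = { 'e' }
Productions for E:
  E → P id: FIRST = { '-', 'e', 'id' }
  E → -: FIRST = { '-' }
  E → id: FIRST = { 'id' }

Conflict for P: P → e E and P → E P E
  Overlap: { 'e' }
Conflict for P: P → e E and P → e
  Overlap: { 'e' }
Conflict for P: P → E P E and P → e
  Overlap: { 'e' }
Conflict for E: E → P id and E → -
  Overlap: { '-' }
Conflict for E: E → P id and E → id
  Overlap: { 'id' }

Answer: Yes. P → e E / P → E P E on { 'e' }; P → e E / P → e on { 'e' }; P → E P E / P → e on { 'e' }; E → P id / E → '-' on { '-' }; E → P id / E → id on { 'id' }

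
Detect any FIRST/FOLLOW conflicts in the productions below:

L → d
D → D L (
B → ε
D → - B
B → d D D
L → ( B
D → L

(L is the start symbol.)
Yes. B → d D D with FOLLOW(B) on { 'd' }

A FIRST/FOLLOW conflict occurs when a non-terminal N has a nullable alternative N → β (β ⇒* ε) and another alternative N → α with FIRST(α) ∩ FOLLOW(N) ≠ ∅: on such a lookahead the parser cannot decide between expanding α and letting N vanish via β.

Nullable non-terminals: B.

B: nullable alternative(s) B → ε; FOLLOW(B) = { $, '(', '-', 'd' }
  B → ε: FIRST \ {ε} = { } — this is the only nullable alternative, skip
  B → d D D: FIRST \ {ε} = { 'd' } — overlaps FOLLOW(B) on { 'd' }: CONFLICT

D, L have no nullable alternative, so no FIRST/FOLLOW check is needed there.

So the grammar has 1 FIRST/FOLLOW conflict (marked CONFLICT above).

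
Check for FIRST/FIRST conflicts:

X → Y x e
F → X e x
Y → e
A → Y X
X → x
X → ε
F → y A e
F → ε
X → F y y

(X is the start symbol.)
Yes. X → Y x e / X → F y y on { 'e' }; X → x / X → F y y on { 'x' }; F → X e x / F → y A e on { 'y' }

FIRST sets of the non-terminals at (or reachable through a nullable prefix from) the front of some alternative:
  FIRST(Y) = { 'e' }
  FIRST(F) = { 'e', 'x', 'y', ε }
  FIRST(X) = { 'e', 'x', 'y', ε }

Productions for X:
  X → Y x e: FIRST = { 'e' }
  X → x: FIRST = { 'x' }
  X → ε: FIRST = { ε }
  X → F y y: FIRST = { 'e', 'x', 'y' }
Productions for F:
  F → X e x: FIRST = { 'e', 'x', 'y' }
  F → y A e: FIRST = { 'y' }
  F → ε: FIRST = { ε }
Y, A have only one production, so no FIRST/FIRST conflict is possible there.

Conflict for X: X → Y x e and X → F y y
  Overlap: { 'e' }
Conflict for X: X → x and X → F y y
  Overlap: { 'x' }
Conflict for F: F → X e x and F → y A e
  Overlap: { 'y' }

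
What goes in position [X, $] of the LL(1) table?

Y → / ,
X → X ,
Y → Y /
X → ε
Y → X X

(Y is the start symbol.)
X → ε

To find M[X, $], we find productions for X where $ is in the predict set (PREDICT(N → α) = (FIRST(α) \ {ε}) ∪ (FOLLOW(N) if α ⇒* ε)).

Relevant sets:
  FIRST(X) = { ',', ε }
  FOLLOW(X) = { $, ',', '/' }

X → X ,: PREDICT = { ',' }
X → ε: PREDICT = { $, ',', '/' }
  $ is in predict set, so this production goes in M[X, $]

M[X, $] = X → ε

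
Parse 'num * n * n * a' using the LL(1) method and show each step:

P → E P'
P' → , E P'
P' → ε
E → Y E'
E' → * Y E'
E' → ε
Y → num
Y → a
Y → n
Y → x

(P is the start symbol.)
LL(1) parsing maintains a stack (initially the start symbol over $) and the input. At each step: if the stack top is a terminal, match it against the current input token; if it is a non-terminal N, replace it with the RHS of M[N, lookahead] (the unique production whose predict set contains the lookahead).

Stack is shown with the top on the left.

Stack        Input              Action
--------------------------------------
P $          num * n * n * a $  output P → E P'
E P' $       num * n * n * a $  output E → Y E'
Y E' P' $    num * n * n * a $  output Y → num
num E' P' $  num * n * n * a $  match 'num'
E' P' $      * n * n * a $      output E' → * Y E'
* Y E' P' $  * n * n * a $      match '*'
Y E' P' $    n * n * a $        output Y → n
n E' P' $    n * n * a $        match 'n'
E' P' $      * n * a $          output E' → * Y E'
* Y E' P' $  * n * a $          match '*'
Y E' P' $    n * a $            output Y → n
n E' P' $    n * a $            match 'n'
E' P' $      * a $              output E' → * Y E'
* Y E' P' $  * a $              match '*'
Y E' P' $    a $                output Y → a
a E' P' $    a $                match 'a'
E' P' $      $                  output E' → ε
P' $         $                  output P' → ε
$            $                  accept

The string is accepted.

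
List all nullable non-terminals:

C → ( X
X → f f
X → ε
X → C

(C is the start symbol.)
A non-terminal is nullable if it can derive ε (the empty string): either it has an ε-production, or it has a production whose right-hand side consists entirely of nullable non-terminals.

ε-productions: X → ε
So X is immediately nullable.
No further non-terminal can be added: every production for the remaining non-terminals contains a terminal or a non-nullable non-terminal.
Nullable = { 'X' }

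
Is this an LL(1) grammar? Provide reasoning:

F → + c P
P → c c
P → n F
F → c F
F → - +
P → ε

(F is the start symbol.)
Yes, the grammar is LL(1).

A grammar is LL(1) if for each non-terminal N with multiple productions, the predict sets of those productions are pairwise disjoint, where PREDICT(N → α) = (FIRST(α) \ {ε}) ∪ (FOLLOW(N) if α ⇒* ε).

Relevant sets:
  FOLLOW(P) = { $ }

For F:
  PREDICT(F → '+' c P) = { '+' }
  PREDICT(F → c F) = { 'c' }
  PREDICT(F → '-' '+') = { '-' }
For P:
  PREDICT(P → c c) = { 'c' }
  PREDICT(P → n F) = { 'n' }
  PREDICT(P → ε) = { $ }

All predict sets are disjoint. The grammar IS LL(1).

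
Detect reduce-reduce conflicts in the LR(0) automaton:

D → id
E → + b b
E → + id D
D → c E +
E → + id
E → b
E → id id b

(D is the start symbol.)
A reduce-reduce conflict occurs when an LR(0) state has two complete items [A → α .] and [B → β .] — both call for a reduction, and with no lookahead the parser cannot choose between them.

Augment with D' → D and build the canonical LR(0) collection (I0 = CLOSURE({[D' → . D]}), then GOTO on every symbol after a dot until no new states appear). It has 15 states:
  I0: { [D → . c E +], [D → . id], [D' → . D] }  — shift
  I1: { [D' → D .] }  — accept
  I2: { [D → c . E +], [E → . + b b], [E → . + id D], [E → . + id], [E → . b], [E → . id id b] }  — shift
  I3: { [D → id .] }  — reduce
  I4: { [E → + . b b], [E → + . id D], [E → + . id] }  — shift
  I5: { [D → c E . +] }  — shift
  I6: { [E → b .] }  — reduce
  I7: { [E → id . id b] }  — shift
  I8: { [E → id id . b] }  — shift
  I9: { [E → id id b .] }  — reduce
  I10: { [D → c E + .] }  — reduce
  I11: { [E → + b . b] }  — shift
  I12: { [D → . c E +], [D → . id], [E → + id . D], [E → + id .] }  — shift, reduce
  I13: { [E → + id D .] }  — reduce
  I14: { [E → + b b .] }  — reduce

No state contains more than one complete item.

Answer: No reduce-reduce conflicts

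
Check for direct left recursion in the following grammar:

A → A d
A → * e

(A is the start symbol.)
Yes, A is left-recursive

Direct left recursion occurs when N → N α for some non-terminal N (the right-hand side begins with the left-hand side itself).

A → A d: LEFT RECURSIVE (starts with A)
A → * e: starts with '*'

The grammar has direct left recursion on: A.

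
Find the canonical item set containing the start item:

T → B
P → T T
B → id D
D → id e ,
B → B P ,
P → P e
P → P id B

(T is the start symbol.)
{ [B → . B P ,], [B → . id D], [T → . B], [T' → . T] }

First, augment the grammar with T' → T
I₀ = CLOSURE({ [T' → . T] }):
  [T' → . T] has the dot before T: add [T → . B]
  [T → . B] has the dot before B: add [B → . id D], [B → . B P ,]
No further items can be added.

I₀ = { [B → . B P ,], [B → . id D], [T → . B], [T' → . T] }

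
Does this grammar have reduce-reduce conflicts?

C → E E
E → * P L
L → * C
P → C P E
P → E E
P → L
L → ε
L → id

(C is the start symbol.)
Yes — I14: [C → E E .] vs [P → E E .]; I17: [L → .] vs [L → * C .]

A reduce-reduce conflict occurs when an LR(0) state has two complete items [A → α .] and [B → β .] — both call for a reduction, and with no lookahead the parser cannot choose between them.

Augment with C' → C and build the canonical LR(0) collection (I0 = CLOSURE({[C' → . C]}), then GOTO on every symbol after a dot until no new states appear). It has 18 states:
  I0: { [C → . E E], [C' → . C], [E → . * P L] }  — shift
  I1: { [C → . E E], [E → * . P L], [E → . * P L], [L → . * C], [L → . id], [L → .], [P → . C P E], [P → . E E], [P → . L] }  — shift, reduce
  I2: { [C' → C .] }  — accept
  I3: { [C → E . E], [E → . * P L] }  — shift
  I4: { [C → E E .] }  — reduce
  I5: { [C → . E E], [E → * . P L], [E → . * P L], [L → * . C], [L → . * C], [L → . id], [L → .], [P → . C P E], [P → . E E], [P → . L] }  — shift, reduce
  I6: { [C → . E E], [E → . * P L], [L → . * C], [L → . id], [L → .], [P → . C P E], [P → . E E], [P → . L], [P → C . P E] }  — shift, reduce
  I7: { [C → E . E], [E → . * P L], [P → E . E] }  — shift
  I8: { [P → L .] }  — reduce
  I9: { [E → * P . L], [L → . * C], [L → . id], [L → .] }  — shift, reduce
  I10: { [L → id .] }  — reduce
  I11: { [C → . E E], [E → . * P L], [L → * . C] }  — shift
  I12: { [E → * P L .] }  — reduce
  I13: { [L → * C .] }  — reduce
  I14: { [C → E E .], [P → E E .] }  — 2 reduces
  I15: { [E → . * P L], [P → C P . E] }  — shift
  I16: { [P → C P E .] }  — reduce
  I17: { [C → . E E], [E → . * P L], [L → * C .], [L → . * C], [L → . id], [L → .], [P → . C P E], [P → . E E], [P → . L], [P → C . P E] }  — shift, 2 reduces

I14 contains complete items [C → E E .], [P → E E .] — reduce-reduce conflict.
I17 contains complete items [L → .], [L → * C .] — reduce-reduce conflict.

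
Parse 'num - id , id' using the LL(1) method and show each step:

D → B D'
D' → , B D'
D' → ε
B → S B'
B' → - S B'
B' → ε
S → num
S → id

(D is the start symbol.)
LL(1) parsing maintains a stack (initially the start symbol over $) and the input. At each step: if the stack top is a terminal, match it against the current input token; if it is a non-terminal N, replace it with the RHS of M[N, lookahead] (the unique production whose predict set contains the lookahead).

Stack is shown with the top on the left.

Stack        Input            Action
------------------------------------
D $          num - id , id $  output D → B D'
B D' $       num - id , id $  output B → S B'
S B' D' $    num - id , id $  output S → num
num B' D' $  num - id , id $  match 'num'
B' D' $      - id , id $      output B' → - S B'
- S B' D' $  - id , id $      match '-'
S B' D' $    id , id $        output S → id
id B' D' $   id , id $        match 'id'
B' D' $      , id $           output B' → ε
D' $         , id $           output D' → , B D'
, B D' $     , id $           match ','
B D' $       id $             output B → S B'
S B' D' $    id $             output S → id
id B' D' $   id $             match 'id'
B' D' $      $                output B' → ε
D' $         $                output D' → ε
$            $                accept

The string is accepted.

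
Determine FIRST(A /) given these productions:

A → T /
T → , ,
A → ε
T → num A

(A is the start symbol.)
{ ',', '/', 'num' }

FIRST sets of the non-terminals involved (from the grammar, by fixed-point iteration):
  FIRST(A) = { ',', 'num', ε }

To compute FIRST(A /), process the symbols left to right:
Symbol A is a non-terminal. Add FIRST(A) \ {ε} = { ',', 'num' }
A is nullable (ε ∈ FIRST(A)), continue to the next symbol.
Symbol / is a terminal. Add '/' and stop.
FIRST(A /) = { ',', '/', 'num' }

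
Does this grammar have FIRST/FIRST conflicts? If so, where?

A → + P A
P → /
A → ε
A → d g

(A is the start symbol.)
No FIRST/FIRST conflicts.

A FIRST/FIRST conflict occurs when two productions N → α and N → β for the same non-terminal have FIRST(α) ∩ FIRST(β) ≠ ∅ (with ε ∈ FIRST of a nullable right-hand side, so two nullable alternatives also conflict).

Productions for A:
  A → + P A: FIRST = { '+' }
  A → ε: FIRST = { ε }
  A → d g: FIRST = { 'd' }
P has only one production, so no FIRST/FIRST conflict is possible there.

All alternatives of each non-terminal have pairwise disjoint FIRST sets.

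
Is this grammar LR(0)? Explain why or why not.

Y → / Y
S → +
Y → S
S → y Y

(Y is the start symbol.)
Yes, the grammar is LR(0)

Augment with Y' → Y and build the canonical LR(0) collection (I0 = CLOSURE({[Y' → . Y]}), then GOTO on every symbol after a dot until no new states appear). It has 8 states:
  I0: { [S → . +], [S → . y Y], [Y → . / Y], [Y → . S], [Y' → . Y] }  — shift
  I1: { [S → + .] }  — reduce
  I2: { [S → . +], [S → . y Y], [Y → . / Y], [Y → . S], [Y → / . Y] }  — shift
  I3: { [Y → S .] }  — reduce
  I4: { [Y' → Y .] }  — accept
  I5: { [S → . +], [S → . y Y], [S → y . Y], [Y → . / Y], [Y → . S] }  — shift
  I6: { [S → y Y .] }  — reduce
  I7: { [Y → / Y .] }  — reduce

Every state is either a pure shift/goto state or contains exactly one complete item and nothing to shift — no conflicts. The grammar is LR(0).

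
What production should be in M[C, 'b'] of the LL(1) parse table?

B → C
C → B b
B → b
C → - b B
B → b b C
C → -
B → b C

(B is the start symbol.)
To find M[C, 'b'], we find productions for C where 'b' is in the predict set (PREDICT(N → α) = (FIRST(α) \ {ε}) ∪ (FOLLOW(N) if α ⇒* ε)).

Relevant sets:
  FIRST(B) = { '-', 'b' }

C → B b: PREDICT = { '-', 'b' }
  'b' is in predict set, so this production goes in M[C, 'b']
C → - b B: PREDICT = { '-' }
C → -: PREDICT = { '-' }

M[C, 'b'] = C → B b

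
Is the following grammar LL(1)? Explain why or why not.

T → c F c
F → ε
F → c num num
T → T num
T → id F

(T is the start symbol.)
Relevant sets:
  FIRST(T) = { 'c', 'id' }
  FOLLOW(F) = { $, 'c', 'num' }

For T:
  PREDICT(T → c F c) = { 'c' }
  PREDICT(T → T num) = { 'c', 'id' }
  PREDICT(T → id F) = { 'id' }
For F:
  PREDICT(F → ε) = { $, 'c', 'num' }
  PREDICT(F → c num num) = { 'c' }

Conflict found: Predict set conflict for T: { 'c' }
The grammar is NOT LL(1).

Answer: No. Predict set conflict for T: { 'c' }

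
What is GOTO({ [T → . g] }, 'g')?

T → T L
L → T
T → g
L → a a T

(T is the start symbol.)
GOTO(I, 'g') = CLOSURE({ [A → αX.β] : [A → α.Xβ] ∈ I, X = 'g' })

Items with dot before 'g', with the dot advanced:
  [T → . g] → [T → g .]
Closure adds nothing (no advanced item has the dot before a non-terminal).

GOTO = { [T → g .] }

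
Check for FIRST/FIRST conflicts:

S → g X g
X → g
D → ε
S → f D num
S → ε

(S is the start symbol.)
A FIRST/FIRST conflict occurs when two productions N → α and N → β for the same non-terminal have FIRST(α) ∩ FIRST(β) ≠ ∅ (with ε ∈ FIRST of a nullable right-hand side, so two nullable alternatives also conflict).

Productions for S:
  S → g X g: FIRST = { 'g' }
  S → f D num: FIRST = { 'f' }
  S → ε: FIRST = { ε }
X, D have only one production, so no FIRST/FIRST conflict is possible there.

All alternatives of each non-terminal have pairwise disjoint FIRST sets.

Answer: No FIRST/FIRST conflicts.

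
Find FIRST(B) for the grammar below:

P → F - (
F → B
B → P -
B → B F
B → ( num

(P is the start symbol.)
To compute FIRST(B), examine every production with B on the left-hand side, reading each right-hand side left to right until a non-nullable symbol is reached.

FIRST sets of the other non-terminals involved (by the same procedure, iterated to a fixed point):
  FIRST(P) = { '(' }

From B → P -:
  - P is a non-terminal: add FIRST(P) \ {ε} = { '(' }
    P is not nullable, so stop
From B → B F:
  - B is the symbol being defined: contributes nothing new
    B is not nullable, so stop
From B → ( num:
  - '(' is a terminal: add '(' and stop

Collecting: FIRST(B) = { '(' }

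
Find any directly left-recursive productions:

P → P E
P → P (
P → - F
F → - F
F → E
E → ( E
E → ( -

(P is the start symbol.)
Yes, P is left-recursive

P → P E: LEFT RECURSIVE (starts with P)
P → P (: LEFT RECURSIVE (starts with P)
P → - F: starts with '-'
F → - F: starts with '-'
F → E: starts with E
E → ( E: starts with '('
E → ( -: starts with '('

The grammar has direct left recursion on: P.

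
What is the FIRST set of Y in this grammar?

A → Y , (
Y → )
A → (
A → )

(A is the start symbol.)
{ ')' }

From Y → ):
  - ')' is a terminal: add ')' and stop

Collecting: FIRST(Y) = { ')' }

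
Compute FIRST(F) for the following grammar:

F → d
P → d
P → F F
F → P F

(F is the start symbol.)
FIRST sets of the other non-terminals involved (by the same procedure, iterated to a fixed point):
  FIRST(P) = { 'd' }

From F → d:
  - d is a terminal: add 'd' and stop
From F → P F:
  - P is a non-terminal: add FIRST(P) \ {ε} = { 'd' }
    P is not nullable, so stop

Collecting: FIRST(F) = { 'd' }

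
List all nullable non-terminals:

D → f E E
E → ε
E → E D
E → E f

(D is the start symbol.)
ε-productions: E → ε
So E is immediately nullable.
No further non-terminal can be added: every production for the remaining non-terminals contains a terminal or a non-nullable non-terminal.
Nullable = { 'E' }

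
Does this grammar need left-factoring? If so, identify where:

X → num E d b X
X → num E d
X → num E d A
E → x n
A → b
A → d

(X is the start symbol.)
Yes, X has productions with common prefix 'num E d'

Left-factoring is needed when two productions for the same non-terminal
share a common prefix on the right-hand side.

Productions for X:
  X → num E d b X
  X → num E d
  X → num E d A
Productions for A:
  A → b
  A → d

Found common prefix 'num E d' in productions for X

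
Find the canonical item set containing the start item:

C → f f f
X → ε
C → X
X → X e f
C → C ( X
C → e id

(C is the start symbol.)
First, augment the grammar with C' → C
I₀ = CLOSURE({ [C' → . C] }):
  [C' → . C] has the dot before C: add [C → . f f f], [C → . X], [C → . C ( X], [C → . e id]
  [C → . X] has the dot before X: add [X → .], [X → . X e f]
No further items can be added.

I₀ = { [C → . C ( X], [C → . X], [C → . e id], [C → . f f f], [C' → . C], [X → . X e f], [X → .] }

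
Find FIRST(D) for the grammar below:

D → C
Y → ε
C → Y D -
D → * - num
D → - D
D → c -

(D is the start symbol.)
{ '*', '-', 'c' }

FIRST sets of the other non-terminals involved (by the same procedure, iterated to a fixed point):
  FIRST(C) = { '*', '-', 'c' }

From D → C:
  - C is a non-terminal: add FIRST(C) \ {ε} = { '*', '-', 'c' }
    C is not nullable, so stop
From D → * - num:
  - '*' is a terminal: add '*' and stop
From D → - D:
  - '-' is a terminal: add '-' and stop
From D → c -:
  - c is a terminal: add 'c' and stop

Collecting: FIRST(D) = { '*', '-', 'c' }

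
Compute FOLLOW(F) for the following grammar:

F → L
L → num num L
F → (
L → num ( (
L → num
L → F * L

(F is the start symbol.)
{ $, '*' }

To compute FOLLOW(F), find every occurrence of F on a right-hand side N → α F β: add FIRST(β) \ {ε}, and if β is empty or nullable also add FOLLOW(N). Iterate to a fixed point.

F is the start symbol, so $ ∈ FOLLOW(F).
In L → F * L: F is followed by '*' L, add FIRST('*' L) \ {ε} = { '*' }

Taking the union: FOLLOW(F) = { $, '*' }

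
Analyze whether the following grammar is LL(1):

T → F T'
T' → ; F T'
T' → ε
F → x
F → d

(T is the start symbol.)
Yes, the grammar is LL(1).

Relevant sets:
  FOLLOW(T') = { $ }

For T':
  PREDICT(T' → ';' F T') = { ';' }
  PREDICT(T' → ε) = { $ }
For F:
  PREDICT(F → x) = { 'x' }
  PREDICT(F → d) = { 'd' }
T has a single production, so nothing to check there.

All predict sets are disjoint. The grammar IS LL(1).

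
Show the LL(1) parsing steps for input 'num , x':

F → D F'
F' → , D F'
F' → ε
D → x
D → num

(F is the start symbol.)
Stack is shown with the top on the left.

Stack     Input      Action
---------------------------
F $       num , x $  output F → D F'
D F' $    num , x $  output D → num
num F' $  num , x $  match 'num'
F' $      , x $      output F' → , D F'
, D F' $  , x $      match ','
D F' $    x $        output D → x
x F' $    x $        match 'x'
F' $      $          output F' → ε
$         $          accept

The string is accepted.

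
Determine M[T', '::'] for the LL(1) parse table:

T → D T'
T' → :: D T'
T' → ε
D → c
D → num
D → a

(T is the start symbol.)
T' → :: D T'

To find M[T', '::'], we find productions for T' where '::' is in the predict set (PREDICT(N → α) = (FIRST(α) \ {ε}) ∪ (FOLLOW(N) if α ⇒* ε)).

Relevant sets:
  FOLLOW(T') = { $ }

T' → :: D T': PREDICT = { '::' }
  '::' is in predict set, so this production goes in M[T', '::']
T' → ε: PREDICT = { $ }

M[T', '::'] = T' → :: D T'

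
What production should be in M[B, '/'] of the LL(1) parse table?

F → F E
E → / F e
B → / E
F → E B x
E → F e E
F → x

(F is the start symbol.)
B → / E

To find M[B, '/'], we find productions for B where '/' is in the predict set (PREDICT(N → α) = (FIRST(α) \ {ε}) ∪ (FOLLOW(N) if α ⇒* ε)).

B → / E: PREDICT = { '/' }
  '/' is in predict set, so this production goes in M[B, '/']

M[B, '/'] = B → / E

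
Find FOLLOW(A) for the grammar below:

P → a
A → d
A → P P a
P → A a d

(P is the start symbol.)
{ 'a' }

To compute FOLLOW(A), find every occurrence of A on a right-hand side N → α A β: add FIRST(β) \ {ε}, and if β is empty or nullable also add FOLLOW(N). Iterate to a fixed point.

In P → A a d: A is followed by a d, add FIRST(a d) \ {ε} = { 'a' }

Taking the union: FOLLOW(A) = { 'a' }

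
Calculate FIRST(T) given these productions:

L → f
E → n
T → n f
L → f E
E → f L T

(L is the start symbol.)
{ 'n' }

To compute FIRST(T), examine every production with T on the left-hand side, reading each right-hand side left to right until a non-nullable symbol is reached.

From T → n f:
  - n is a terminal: add 'n' and stop

Collecting: FIRST(T) = { 'n' }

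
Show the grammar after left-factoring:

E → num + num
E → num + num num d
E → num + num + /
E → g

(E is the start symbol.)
E → num + num E'
E' → ε
E' → num d
E' → + /
E → g

Left-factoring transforms A → αβ₁ | αβ₂ into A → αA' and A' → β₁ | β₂
(α is the longest common prefix among the alternatives). Repeat until
no nonterminal has two alternatives with a common prefix.

Round 1: E has alternatives sharing prefix 'num + num'. Introduce E': E → num + num E'
  Add: E' → ε
  Add: E' → num d
  Add: E' → + /

No remaining common prefixes — done.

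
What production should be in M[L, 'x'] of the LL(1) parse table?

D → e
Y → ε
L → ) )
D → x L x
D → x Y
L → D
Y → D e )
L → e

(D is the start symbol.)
To find M[L, 'x'], we find productions for L where 'x' is in the predict set (PREDICT(N → α) = (FIRST(α) \ {ε}) ∪ (FOLLOW(N) if α ⇒* ε)).

Relevant sets:
  FIRST(D) = { 'e', 'x' }

L → ) ): PREDICT = { ')' }
L → D: PREDICT = { 'e', 'x' }
  'x' is in predict set, so this production goes in M[L, 'x']
L → e: PREDICT = { 'e' }

M[L, 'x'] = L → D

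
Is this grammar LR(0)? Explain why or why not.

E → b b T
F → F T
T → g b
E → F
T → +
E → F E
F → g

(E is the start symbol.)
No. Shift-reduce conflict between [E → F .] and [E → . b b T]

Augment with E' → E and build the canonical LR(0) collection (I0 = CLOSURE({[E' → . E]}), then GOTO on every symbol after a dot until no new states appear). It has 13 states:
  I0: { [E → . F E], [E → . F], [E → . b b T], [E' → . E], [F → . F T], [F → . g] }  — shift
  I1: { [E' → E .] }  — accept
  I2: { [E → . F E], [E → . F], [E → . b b T], [E → F . E], [E → F .], [F → . F T], [F → . g], [F → F . T], [T → . +], [T → . g b] }  — shift, reduce
  I3: { [E → b . b T] }  — shift
  I4: { [F → g .] }  — reduce
  I5: { [E → b b . T], [T → . +], [T → . g b] }  — shift
  I6: { [T → + .] }  — reduce
  I7: { [E → b b T .] }  — reduce
  I8: { [T → g . b] }  — shift
  I9: { [T → g b .] }  — reduce
  I10: { [E → F E .] }  — reduce
  I11: { [F → F T .] }  — reduce
  I12: { [F → g .], [T → g . b] }  — shift, reduce

Conflict in state I2:
  Shift-reduce conflict between [E → F .] and [E → . b b T]
So the grammar is NOT LR(0).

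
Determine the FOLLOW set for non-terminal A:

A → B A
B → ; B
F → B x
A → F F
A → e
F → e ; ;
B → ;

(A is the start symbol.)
To compute FOLLOW(A), find every occurrence of A on a right-hand side N → α A β: add FIRST(β) \ {ε}, and if β is empty or nullable also add FOLLOW(N). Iterate to a fixed point.

A is the start symbol, so $ ∈ FOLLOW(A).
In A → B A: A is at the end; this adds FOLLOW(A) to itself — nothing new

Taking the union: FOLLOW(A) = { $ }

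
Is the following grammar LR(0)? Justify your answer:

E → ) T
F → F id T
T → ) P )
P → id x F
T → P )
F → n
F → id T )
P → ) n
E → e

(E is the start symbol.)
No. Shift-reduce conflict between [P → id x F .] and [F → F . id T]

Augment with E' → E and build the canonical LR(0) collection (I0 = CLOSURE({[E' → . E]}), then GOTO on every symbol after a dot until no new states appear). It has 21 states:
  I0: { [E → . ) T], [E → . e], [E' → . E] }  — shift
  I1: { [E → ) . T], [P → . ) n], [P → . id x F], [T → . ) P )], [T → . P )] }  — shift
  I2: { [E' → E .] }  — accept
  I3: { [E → e .] }  — reduce
  I4: { [P → ) . n], [P → . ) n], [P → . id x F], [T → ) . P )] }  — shift
  I5: { [T → P . )] }  — shift
  I6: { [E → ) T .] }  — reduce
  I7: { [P → id . x F] }  — shift
  I8: { [F → . F id T], [F → . id T )], [F → . n], [P → id x . F] }  — shift
  I9: { [F → F . id T], [P → id x F .] }  — shift, reduce
  I10: { [F → id . T )], [P → . ) n], [P → . id x F], [T → . ) P )], [T → . P )] }  — shift
  I11: { [F → n .] }  — reduce
  I12: { [F → id T . )] }  — shift
  I13: { [F → id T ) .] }  — reduce
  I14: { [F → F id . T], [P → . ) n], [P → . id x F], [T → . ) P )], [T → . P )] }  — shift
  I15: { [F → F id T .] }  — reduce
  I16: { [T → P ) .] }  — reduce
  I17: { [P → ) . n] }  — shift
  I18: { [T → ) P . )] }  — shift
  I19: { [P → ) n .] }  — reduce
  I20: { [T → ) P ) .] }  — reduce

Conflict in state I9:
  Shift-reduce conflict between [P → id x F .] and [F → F . id T]
So the grammar is NOT LR(0).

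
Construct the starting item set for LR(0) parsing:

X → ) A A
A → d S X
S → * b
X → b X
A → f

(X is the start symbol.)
{ [X → . ) A A], [X → . b X], [X' → . X] }

First, augment the grammar with X' → X
I₀ = CLOSURE({ [X' → . X] }):
  [X' → . X] has the dot before X: add [X → . ) A A], [X → . b X]
No further items can be added.

I₀ = { [X → . ) A A], [X → . b X], [X' → . X] }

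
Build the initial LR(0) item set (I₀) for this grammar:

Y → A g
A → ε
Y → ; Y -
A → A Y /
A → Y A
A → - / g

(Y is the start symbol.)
{ [A → . - / g], [A → . A Y /], [A → . Y A], [A → .], [Y → . ; Y -], [Y → . A g], [Y' → . Y] }

First, augment the grammar with Y' → Y
I₀ = CLOSURE({ [Y' → . Y] }):
  [Y' → . Y] has the dot before Y: add [Y → . A g], [Y → . ; Y -]
  [Y → . A g] has the dot before A: add [A → .], [A → . A Y /], [A → . Y A], [A → . - / g]
No further items can be added.

I₀ = { [A → . - / g], [A → . A Y /], [A → . Y A], [A → .], [Y → . ; Y -], [Y → . A g], [Y' → . Y] }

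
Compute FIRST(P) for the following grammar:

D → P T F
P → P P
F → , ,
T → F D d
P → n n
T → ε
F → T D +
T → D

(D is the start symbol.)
{ 'n' }

From P → P P:
  - P is the symbol being defined: contributes nothing new
    P is not nullable, so stop
From P → n n:
  - n is a terminal: add 'n' and stop

Collecting: FIRST(P) = { 'n' }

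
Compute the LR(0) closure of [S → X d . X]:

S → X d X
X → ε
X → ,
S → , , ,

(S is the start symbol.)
To compute CLOSURE, for each item [A → α.Bβ] where B is a non-terminal, add [B → .γ] for all productions B → γ; repeat for the newly added items until nothing changes.

Start with: [S → X d . X]
  [S → X d . X] has the dot before X: add [X → .], [X → . ,]
No further items can be added.

CLOSURE = { [S → X d . X], [X → . ,], [X → .] }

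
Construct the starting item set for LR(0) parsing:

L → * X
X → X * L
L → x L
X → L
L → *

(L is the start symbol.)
First, augment the grammar with L' → L
I₀ = CLOSURE({ [L' → . L] }):
  [L' → . L] has the dot before L: add [L → . * X], [L → . x L], [L → . *]
No further items can be added.

I₀ = { [L → . * X], [L → . *], [L → . x L], [L' → . L] }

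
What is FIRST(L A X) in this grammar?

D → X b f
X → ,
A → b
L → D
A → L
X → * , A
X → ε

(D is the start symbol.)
{ '*', ',', 'b' }

FIRST sets of the non-terminals involved (from the grammar, by fixed-point iteration):
  FIRST(L) = { '*', ',', 'b' }

To compute FIRST(L A X), process the symbols left to right:
Symbol L is a non-terminal. Add FIRST(L) \ {ε} = { '*', ',', 'b' }
L is not nullable (ε ∉ FIRST(L)), so stop here.
FIRST(L A X) = { '*', ',', 'b' }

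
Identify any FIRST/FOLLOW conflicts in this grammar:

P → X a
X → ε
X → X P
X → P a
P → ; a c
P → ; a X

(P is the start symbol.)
Yes. X → X P with FOLLOW(X) on { ';', 'a' }; X → P a with FOLLOW(X) on { ';', 'a' }

Nullable non-terminals: X.
FIRST sets used below: FIRST(X) = { ';', 'a', ε }, FIRST(P) = { ';', 'a' }

X: nullable alternative(s) X → ε; FOLLOW(X) = { $, ';', 'a' }
  X → ε: FIRST \ {ε} = { } — this is the only nullable alternative, skip
  X → X P: FIRST \ {ε} = { ';', 'a' } — overlaps FOLLOW(X) on { ';', 'a' }: CONFLICT
  X → P a: FIRST \ {ε} = { ';', 'a' } — overlaps FOLLOW(X) on { ';', 'a' }: CONFLICT

P has no nullable alternative, so no FIRST/FOLLOW check is needed there.

So the grammar has 2 FIRST/FOLLOW conflicts (marked CONFLICT above).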